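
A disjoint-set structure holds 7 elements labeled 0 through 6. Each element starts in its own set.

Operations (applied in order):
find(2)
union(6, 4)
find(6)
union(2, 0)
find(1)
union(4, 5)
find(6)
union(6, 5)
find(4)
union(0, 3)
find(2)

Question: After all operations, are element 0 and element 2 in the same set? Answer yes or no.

Answer: yes

Derivation:
Step 1: find(2) -> no change; set of 2 is {2}
Step 2: union(6, 4) -> merged; set of 6 now {4, 6}
Step 3: find(6) -> no change; set of 6 is {4, 6}
Step 4: union(2, 0) -> merged; set of 2 now {0, 2}
Step 5: find(1) -> no change; set of 1 is {1}
Step 6: union(4, 5) -> merged; set of 4 now {4, 5, 6}
Step 7: find(6) -> no change; set of 6 is {4, 5, 6}
Step 8: union(6, 5) -> already same set; set of 6 now {4, 5, 6}
Step 9: find(4) -> no change; set of 4 is {4, 5, 6}
Step 10: union(0, 3) -> merged; set of 0 now {0, 2, 3}
Step 11: find(2) -> no change; set of 2 is {0, 2, 3}
Set of 0: {0, 2, 3}; 2 is a member.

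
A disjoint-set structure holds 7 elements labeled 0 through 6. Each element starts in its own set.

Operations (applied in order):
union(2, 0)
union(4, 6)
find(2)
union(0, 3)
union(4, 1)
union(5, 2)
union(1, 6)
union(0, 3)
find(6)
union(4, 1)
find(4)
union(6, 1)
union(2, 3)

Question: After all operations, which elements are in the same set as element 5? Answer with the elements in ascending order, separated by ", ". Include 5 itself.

Step 1: union(2, 0) -> merged; set of 2 now {0, 2}
Step 2: union(4, 6) -> merged; set of 4 now {4, 6}
Step 3: find(2) -> no change; set of 2 is {0, 2}
Step 4: union(0, 3) -> merged; set of 0 now {0, 2, 3}
Step 5: union(4, 1) -> merged; set of 4 now {1, 4, 6}
Step 6: union(5, 2) -> merged; set of 5 now {0, 2, 3, 5}
Step 7: union(1, 6) -> already same set; set of 1 now {1, 4, 6}
Step 8: union(0, 3) -> already same set; set of 0 now {0, 2, 3, 5}
Step 9: find(6) -> no change; set of 6 is {1, 4, 6}
Step 10: union(4, 1) -> already same set; set of 4 now {1, 4, 6}
Step 11: find(4) -> no change; set of 4 is {1, 4, 6}
Step 12: union(6, 1) -> already same set; set of 6 now {1, 4, 6}
Step 13: union(2, 3) -> already same set; set of 2 now {0, 2, 3, 5}
Component of 5: {0, 2, 3, 5}

Answer: 0, 2, 3, 5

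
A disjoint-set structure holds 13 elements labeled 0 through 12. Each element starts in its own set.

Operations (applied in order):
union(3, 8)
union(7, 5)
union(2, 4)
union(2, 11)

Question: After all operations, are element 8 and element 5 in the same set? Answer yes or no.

Answer: no

Derivation:
Step 1: union(3, 8) -> merged; set of 3 now {3, 8}
Step 2: union(7, 5) -> merged; set of 7 now {5, 7}
Step 3: union(2, 4) -> merged; set of 2 now {2, 4}
Step 4: union(2, 11) -> merged; set of 2 now {2, 4, 11}
Set of 8: {3, 8}; 5 is not a member.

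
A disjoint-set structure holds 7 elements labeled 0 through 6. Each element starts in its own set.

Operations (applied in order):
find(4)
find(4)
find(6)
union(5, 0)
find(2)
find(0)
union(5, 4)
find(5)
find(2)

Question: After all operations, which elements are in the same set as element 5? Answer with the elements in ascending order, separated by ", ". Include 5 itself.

Step 1: find(4) -> no change; set of 4 is {4}
Step 2: find(4) -> no change; set of 4 is {4}
Step 3: find(6) -> no change; set of 6 is {6}
Step 4: union(5, 0) -> merged; set of 5 now {0, 5}
Step 5: find(2) -> no change; set of 2 is {2}
Step 6: find(0) -> no change; set of 0 is {0, 5}
Step 7: union(5, 4) -> merged; set of 5 now {0, 4, 5}
Step 8: find(5) -> no change; set of 5 is {0, 4, 5}
Step 9: find(2) -> no change; set of 2 is {2}
Component of 5: {0, 4, 5}

Answer: 0, 4, 5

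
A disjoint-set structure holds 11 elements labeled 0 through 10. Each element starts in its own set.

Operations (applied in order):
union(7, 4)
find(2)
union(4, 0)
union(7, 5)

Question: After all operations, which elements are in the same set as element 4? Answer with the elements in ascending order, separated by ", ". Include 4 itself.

Step 1: union(7, 4) -> merged; set of 7 now {4, 7}
Step 2: find(2) -> no change; set of 2 is {2}
Step 3: union(4, 0) -> merged; set of 4 now {0, 4, 7}
Step 4: union(7, 5) -> merged; set of 7 now {0, 4, 5, 7}
Component of 4: {0, 4, 5, 7}

Answer: 0, 4, 5, 7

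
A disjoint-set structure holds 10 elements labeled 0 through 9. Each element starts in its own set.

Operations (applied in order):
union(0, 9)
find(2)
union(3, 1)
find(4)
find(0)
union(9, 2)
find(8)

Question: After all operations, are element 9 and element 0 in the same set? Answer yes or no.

Step 1: union(0, 9) -> merged; set of 0 now {0, 9}
Step 2: find(2) -> no change; set of 2 is {2}
Step 3: union(3, 1) -> merged; set of 3 now {1, 3}
Step 4: find(4) -> no change; set of 4 is {4}
Step 5: find(0) -> no change; set of 0 is {0, 9}
Step 6: union(9, 2) -> merged; set of 9 now {0, 2, 9}
Step 7: find(8) -> no change; set of 8 is {8}
Set of 9: {0, 2, 9}; 0 is a member.

Answer: yes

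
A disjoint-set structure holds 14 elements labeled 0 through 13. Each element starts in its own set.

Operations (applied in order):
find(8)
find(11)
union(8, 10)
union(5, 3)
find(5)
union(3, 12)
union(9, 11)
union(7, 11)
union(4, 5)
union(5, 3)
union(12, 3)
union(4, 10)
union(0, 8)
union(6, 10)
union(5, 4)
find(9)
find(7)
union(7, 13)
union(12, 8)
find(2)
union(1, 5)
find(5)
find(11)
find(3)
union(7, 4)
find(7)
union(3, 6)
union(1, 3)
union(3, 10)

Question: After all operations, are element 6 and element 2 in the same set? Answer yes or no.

Step 1: find(8) -> no change; set of 8 is {8}
Step 2: find(11) -> no change; set of 11 is {11}
Step 3: union(8, 10) -> merged; set of 8 now {8, 10}
Step 4: union(5, 3) -> merged; set of 5 now {3, 5}
Step 5: find(5) -> no change; set of 5 is {3, 5}
Step 6: union(3, 12) -> merged; set of 3 now {3, 5, 12}
Step 7: union(9, 11) -> merged; set of 9 now {9, 11}
Step 8: union(7, 11) -> merged; set of 7 now {7, 9, 11}
Step 9: union(4, 5) -> merged; set of 4 now {3, 4, 5, 12}
Step 10: union(5, 3) -> already same set; set of 5 now {3, 4, 5, 12}
Step 11: union(12, 3) -> already same set; set of 12 now {3, 4, 5, 12}
Step 12: union(4, 10) -> merged; set of 4 now {3, 4, 5, 8, 10, 12}
Step 13: union(0, 8) -> merged; set of 0 now {0, 3, 4, 5, 8, 10, 12}
Step 14: union(6, 10) -> merged; set of 6 now {0, 3, 4, 5, 6, 8, 10, 12}
Step 15: union(5, 4) -> already same set; set of 5 now {0, 3, 4, 5, 6, 8, 10, 12}
Step 16: find(9) -> no change; set of 9 is {7, 9, 11}
Step 17: find(7) -> no change; set of 7 is {7, 9, 11}
Step 18: union(7, 13) -> merged; set of 7 now {7, 9, 11, 13}
Step 19: union(12, 8) -> already same set; set of 12 now {0, 3, 4, 5, 6, 8, 10, 12}
Step 20: find(2) -> no change; set of 2 is {2}
Step 21: union(1, 5) -> merged; set of 1 now {0, 1, 3, 4, 5, 6, 8, 10, 12}
Step 22: find(5) -> no change; set of 5 is {0, 1, 3, 4, 5, 6, 8, 10, 12}
Step 23: find(11) -> no change; set of 11 is {7, 9, 11, 13}
Step 24: find(3) -> no change; set of 3 is {0, 1, 3, 4, 5, 6, 8, 10, 12}
Step 25: union(7, 4) -> merged; set of 7 now {0, 1, 3, 4, 5, 6, 7, 8, 9, 10, 11, 12, 13}
Step 26: find(7) -> no change; set of 7 is {0, 1, 3, 4, 5, 6, 7, 8, 9, 10, 11, 12, 13}
Step 27: union(3, 6) -> already same set; set of 3 now {0, 1, 3, 4, 5, 6, 7, 8, 9, 10, 11, 12, 13}
Step 28: union(1, 3) -> already same set; set of 1 now {0, 1, 3, 4, 5, 6, 7, 8, 9, 10, 11, 12, 13}
Step 29: union(3, 10) -> already same set; set of 3 now {0, 1, 3, 4, 5, 6, 7, 8, 9, 10, 11, 12, 13}
Set of 6: {0, 1, 3, 4, 5, 6, 7, 8, 9, 10, 11, 12, 13}; 2 is not a member.

Answer: no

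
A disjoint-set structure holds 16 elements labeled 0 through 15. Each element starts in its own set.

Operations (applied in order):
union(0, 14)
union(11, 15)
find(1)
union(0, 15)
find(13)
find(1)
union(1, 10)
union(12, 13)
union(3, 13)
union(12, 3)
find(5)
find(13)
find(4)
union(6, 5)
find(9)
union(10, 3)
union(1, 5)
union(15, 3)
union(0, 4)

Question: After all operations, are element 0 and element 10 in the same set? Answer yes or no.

Answer: yes

Derivation:
Step 1: union(0, 14) -> merged; set of 0 now {0, 14}
Step 2: union(11, 15) -> merged; set of 11 now {11, 15}
Step 3: find(1) -> no change; set of 1 is {1}
Step 4: union(0, 15) -> merged; set of 0 now {0, 11, 14, 15}
Step 5: find(13) -> no change; set of 13 is {13}
Step 6: find(1) -> no change; set of 1 is {1}
Step 7: union(1, 10) -> merged; set of 1 now {1, 10}
Step 8: union(12, 13) -> merged; set of 12 now {12, 13}
Step 9: union(3, 13) -> merged; set of 3 now {3, 12, 13}
Step 10: union(12, 3) -> already same set; set of 12 now {3, 12, 13}
Step 11: find(5) -> no change; set of 5 is {5}
Step 12: find(13) -> no change; set of 13 is {3, 12, 13}
Step 13: find(4) -> no change; set of 4 is {4}
Step 14: union(6, 5) -> merged; set of 6 now {5, 6}
Step 15: find(9) -> no change; set of 9 is {9}
Step 16: union(10, 3) -> merged; set of 10 now {1, 3, 10, 12, 13}
Step 17: union(1, 5) -> merged; set of 1 now {1, 3, 5, 6, 10, 12, 13}
Step 18: union(15, 3) -> merged; set of 15 now {0, 1, 3, 5, 6, 10, 11, 12, 13, 14, 15}
Step 19: union(0, 4) -> merged; set of 0 now {0, 1, 3, 4, 5, 6, 10, 11, 12, 13, 14, 15}
Set of 0: {0, 1, 3, 4, 5, 6, 10, 11, 12, 13, 14, 15}; 10 is a member.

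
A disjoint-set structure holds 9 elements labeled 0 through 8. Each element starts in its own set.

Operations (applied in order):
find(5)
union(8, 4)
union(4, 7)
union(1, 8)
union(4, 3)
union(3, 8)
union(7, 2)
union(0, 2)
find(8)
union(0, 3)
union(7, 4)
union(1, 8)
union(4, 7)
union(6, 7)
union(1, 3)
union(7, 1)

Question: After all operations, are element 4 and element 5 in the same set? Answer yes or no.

Answer: no

Derivation:
Step 1: find(5) -> no change; set of 5 is {5}
Step 2: union(8, 4) -> merged; set of 8 now {4, 8}
Step 3: union(4, 7) -> merged; set of 4 now {4, 7, 8}
Step 4: union(1, 8) -> merged; set of 1 now {1, 4, 7, 8}
Step 5: union(4, 3) -> merged; set of 4 now {1, 3, 4, 7, 8}
Step 6: union(3, 8) -> already same set; set of 3 now {1, 3, 4, 7, 8}
Step 7: union(7, 2) -> merged; set of 7 now {1, 2, 3, 4, 7, 8}
Step 8: union(0, 2) -> merged; set of 0 now {0, 1, 2, 3, 4, 7, 8}
Step 9: find(8) -> no change; set of 8 is {0, 1, 2, 3, 4, 7, 8}
Step 10: union(0, 3) -> already same set; set of 0 now {0, 1, 2, 3, 4, 7, 8}
Step 11: union(7, 4) -> already same set; set of 7 now {0, 1, 2, 3, 4, 7, 8}
Step 12: union(1, 8) -> already same set; set of 1 now {0, 1, 2, 3, 4, 7, 8}
Step 13: union(4, 7) -> already same set; set of 4 now {0, 1, 2, 3, 4, 7, 8}
Step 14: union(6, 7) -> merged; set of 6 now {0, 1, 2, 3, 4, 6, 7, 8}
Step 15: union(1, 3) -> already same set; set of 1 now {0, 1, 2, 3, 4, 6, 7, 8}
Step 16: union(7, 1) -> already same set; set of 7 now {0, 1, 2, 3, 4, 6, 7, 8}
Set of 4: {0, 1, 2, 3, 4, 6, 7, 8}; 5 is not a member.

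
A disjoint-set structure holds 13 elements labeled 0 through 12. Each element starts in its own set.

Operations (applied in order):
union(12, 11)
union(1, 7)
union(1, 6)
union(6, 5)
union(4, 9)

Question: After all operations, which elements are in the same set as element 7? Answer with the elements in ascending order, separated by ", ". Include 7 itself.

Step 1: union(12, 11) -> merged; set of 12 now {11, 12}
Step 2: union(1, 7) -> merged; set of 1 now {1, 7}
Step 3: union(1, 6) -> merged; set of 1 now {1, 6, 7}
Step 4: union(6, 5) -> merged; set of 6 now {1, 5, 6, 7}
Step 5: union(4, 9) -> merged; set of 4 now {4, 9}
Component of 7: {1, 5, 6, 7}

Answer: 1, 5, 6, 7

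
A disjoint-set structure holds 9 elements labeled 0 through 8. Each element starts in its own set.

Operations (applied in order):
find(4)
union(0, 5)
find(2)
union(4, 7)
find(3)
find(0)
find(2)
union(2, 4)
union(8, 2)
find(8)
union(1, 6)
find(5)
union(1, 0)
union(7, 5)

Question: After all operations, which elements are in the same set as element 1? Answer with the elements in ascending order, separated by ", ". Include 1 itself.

Answer: 0, 1, 2, 4, 5, 6, 7, 8

Derivation:
Step 1: find(4) -> no change; set of 4 is {4}
Step 2: union(0, 5) -> merged; set of 0 now {0, 5}
Step 3: find(2) -> no change; set of 2 is {2}
Step 4: union(4, 7) -> merged; set of 4 now {4, 7}
Step 5: find(3) -> no change; set of 3 is {3}
Step 6: find(0) -> no change; set of 0 is {0, 5}
Step 7: find(2) -> no change; set of 2 is {2}
Step 8: union(2, 4) -> merged; set of 2 now {2, 4, 7}
Step 9: union(8, 2) -> merged; set of 8 now {2, 4, 7, 8}
Step 10: find(8) -> no change; set of 8 is {2, 4, 7, 8}
Step 11: union(1, 6) -> merged; set of 1 now {1, 6}
Step 12: find(5) -> no change; set of 5 is {0, 5}
Step 13: union(1, 0) -> merged; set of 1 now {0, 1, 5, 6}
Step 14: union(7, 5) -> merged; set of 7 now {0, 1, 2, 4, 5, 6, 7, 8}
Component of 1: {0, 1, 2, 4, 5, 6, 7, 8}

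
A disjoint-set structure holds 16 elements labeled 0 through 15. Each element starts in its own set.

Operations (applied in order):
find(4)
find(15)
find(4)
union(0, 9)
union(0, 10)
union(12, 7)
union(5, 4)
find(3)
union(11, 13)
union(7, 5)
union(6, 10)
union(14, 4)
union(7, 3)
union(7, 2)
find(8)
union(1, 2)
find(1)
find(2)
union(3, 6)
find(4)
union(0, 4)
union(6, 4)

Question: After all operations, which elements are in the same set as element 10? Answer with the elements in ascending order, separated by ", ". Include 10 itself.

Answer: 0, 1, 2, 3, 4, 5, 6, 7, 9, 10, 12, 14

Derivation:
Step 1: find(4) -> no change; set of 4 is {4}
Step 2: find(15) -> no change; set of 15 is {15}
Step 3: find(4) -> no change; set of 4 is {4}
Step 4: union(0, 9) -> merged; set of 0 now {0, 9}
Step 5: union(0, 10) -> merged; set of 0 now {0, 9, 10}
Step 6: union(12, 7) -> merged; set of 12 now {7, 12}
Step 7: union(5, 4) -> merged; set of 5 now {4, 5}
Step 8: find(3) -> no change; set of 3 is {3}
Step 9: union(11, 13) -> merged; set of 11 now {11, 13}
Step 10: union(7, 5) -> merged; set of 7 now {4, 5, 7, 12}
Step 11: union(6, 10) -> merged; set of 6 now {0, 6, 9, 10}
Step 12: union(14, 4) -> merged; set of 14 now {4, 5, 7, 12, 14}
Step 13: union(7, 3) -> merged; set of 7 now {3, 4, 5, 7, 12, 14}
Step 14: union(7, 2) -> merged; set of 7 now {2, 3, 4, 5, 7, 12, 14}
Step 15: find(8) -> no change; set of 8 is {8}
Step 16: union(1, 2) -> merged; set of 1 now {1, 2, 3, 4, 5, 7, 12, 14}
Step 17: find(1) -> no change; set of 1 is {1, 2, 3, 4, 5, 7, 12, 14}
Step 18: find(2) -> no change; set of 2 is {1, 2, 3, 4, 5, 7, 12, 14}
Step 19: union(3, 6) -> merged; set of 3 now {0, 1, 2, 3, 4, 5, 6, 7, 9, 10, 12, 14}
Step 20: find(4) -> no change; set of 4 is {0, 1, 2, 3, 4, 5, 6, 7, 9, 10, 12, 14}
Step 21: union(0, 4) -> already same set; set of 0 now {0, 1, 2, 3, 4, 5, 6, 7, 9, 10, 12, 14}
Step 22: union(6, 4) -> already same set; set of 6 now {0, 1, 2, 3, 4, 5, 6, 7, 9, 10, 12, 14}
Component of 10: {0, 1, 2, 3, 4, 5, 6, 7, 9, 10, 12, 14}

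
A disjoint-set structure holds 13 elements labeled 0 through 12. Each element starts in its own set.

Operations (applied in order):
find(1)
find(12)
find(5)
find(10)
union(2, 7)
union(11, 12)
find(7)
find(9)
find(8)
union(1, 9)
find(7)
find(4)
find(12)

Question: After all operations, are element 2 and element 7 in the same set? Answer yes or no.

Answer: yes

Derivation:
Step 1: find(1) -> no change; set of 1 is {1}
Step 2: find(12) -> no change; set of 12 is {12}
Step 3: find(5) -> no change; set of 5 is {5}
Step 4: find(10) -> no change; set of 10 is {10}
Step 5: union(2, 7) -> merged; set of 2 now {2, 7}
Step 6: union(11, 12) -> merged; set of 11 now {11, 12}
Step 7: find(7) -> no change; set of 7 is {2, 7}
Step 8: find(9) -> no change; set of 9 is {9}
Step 9: find(8) -> no change; set of 8 is {8}
Step 10: union(1, 9) -> merged; set of 1 now {1, 9}
Step 11: find(7) -> no change; set of 7 is {2, 7}
Step 12: find(4) -> no change; set of 4 is {4}
Step 13: find(12) -> no change; set of 12 is {11, 12}
Set of 2: {2, 7}; 7 is a member.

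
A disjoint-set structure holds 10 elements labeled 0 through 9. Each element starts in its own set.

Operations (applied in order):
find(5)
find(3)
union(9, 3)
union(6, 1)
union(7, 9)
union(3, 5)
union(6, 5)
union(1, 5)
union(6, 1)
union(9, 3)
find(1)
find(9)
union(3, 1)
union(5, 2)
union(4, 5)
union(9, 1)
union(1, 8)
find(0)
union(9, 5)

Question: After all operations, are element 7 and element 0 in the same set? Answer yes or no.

Step 1: find(5) -> no change; set of 5 is {5}
Step 2: find(3) -> no change; set of 3 is {3}
Step 3: union(9, 3) -> merged; set of 9 now {3, 9}
Step 4: union(6, 1) -> merged; set of 6 now {1, 6}
Step 5: union(7, 9) -> merged; set of 7 now {3, 7, 9}
Step 6: union(3, 5) -> merged; set of 3 now {3, 5, 7, 9}
Step 7: union(6, 5) -> merged; set of 6 now {1, 3, 5, 6, 7, 9}
Step 8: union(1, 5) -> already same set; set of 1 now {1, 3, 5, 6, 7, 9}
Step 9: union(6, 1) -> already same set; set of 6 now {1, 3, 5, 6, 7, 9}
Step 10: union(9, 3) -> already same set; set of 9 now {1, 3, 5, 6, 7, 9}
Step 11: find(1) -> no change; set of 1 is {1, 3, 5, 6, 7, 9}
Step 12: find(9) -> no change; set of 9 is {1, 3, 5, 6, 7, 9}
Step 13: union(3, 1) -> already same set; set of 3 now {1, 3, 5, 6, 7, 9}
Step 14: union(5, 2) -> merged; set of 5 now {1, 2, 3, 5, 6, 7, 9}
Step 15: union(4, 5) -> merged; set of 4 now {1, 2, 3, 4, 5, 6, 7, 9}
Step 16: union(9, 1) -> already same set; set of 9 now {1, 2, 3, 4, 5, 6, 7, 9}
Step 17: union(1, 8) -> merged; set of 1 now {1, 2, 3, 4, 5, 6, 7, 8, 9}
Step 18: find(0) -> no change; set of 0 is {0}
Step 19: union(9, 5) -> already same set; set of 9 now {1, 2, 3, 4, 5, 6, 7, 8, 9}
Set of 7: {1, 2, 3, 4, 5, 6, 7, 8, 9}; 0 is not a member.

Answer: no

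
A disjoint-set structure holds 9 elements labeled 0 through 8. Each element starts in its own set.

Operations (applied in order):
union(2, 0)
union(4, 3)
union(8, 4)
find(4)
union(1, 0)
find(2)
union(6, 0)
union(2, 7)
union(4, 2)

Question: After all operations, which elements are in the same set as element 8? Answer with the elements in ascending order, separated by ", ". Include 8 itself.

Step 1: union(2, 0) -> merged; set of 2 now {0, 2}
Step 2: union(4, 3) -> merged; set of 4 now {3, 4}
Step 3: union(8, 4) -> merged; set of 8 now {3, 4, 8}
Step 4: find(4) -> no change; set of 4 is {3, 4, 8}
Step 5: union(1, 0) -> merged; set of 1 now {0, 1, 2}
Step 6: find(2) -> no change; set of 2 is {0, 1, 2}
Step 7: union(6, 0) -> merged; set of 6 now {0, 1, 2, 6}
Step 8: union(2, 7) -> merged; set of 2 now {0, 1, 2, 6, 7}
Step 9: union(4, 2) -> merged; set of 4 now {0, 1, 2, 3, 4, 6, 7, 8}
Component of 8: {0, 1, 2, 3, 4, 6, 7, 8}

Answer: 0, 1, 2, 3, 4, 6, 7, 8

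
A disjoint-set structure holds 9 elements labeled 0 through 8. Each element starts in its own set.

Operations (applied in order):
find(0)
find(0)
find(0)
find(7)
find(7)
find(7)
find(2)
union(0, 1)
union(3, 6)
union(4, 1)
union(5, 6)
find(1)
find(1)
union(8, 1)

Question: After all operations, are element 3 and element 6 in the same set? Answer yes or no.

Step 1: find(0) -> no change; set of 0 is {0}
Step 2: find(0) -> no change; set of 0 is {0}
Step 3: find(0) -> no change; set of 0 is {0}
Step 4: find(7) -> no change; set of 7 is {7}
Step 5: find(7) -> no change; set of 7 is {7}
Step 6: find(7) -> no change; set of 7 is {7}
Step 7: find(2) -> no change; set of 2 is {2}
Step 8: union(0, 1) -> merged; set of 0 now {0, 1}
Step 9: union(3, 6) -> merged; set of 3 now {3, 6}
Step 10: union(4, 1) -> merged; set of 4 now {0, 1, 4}
Step 11: union(5, 6) -> merged; set of 5 now {3, 5, 6}
Step 12: find(1) -> no change; set of 1 is {0, 1, 4}
Step 13: find(1) -> no change; set of 1 is {0, 1, 4}
Step 14: union(8, 1) -> merged; set of 8 now {0, 1, 4, 8}
Set of 3: {3, 5, 6}; 6 is a member.

Answer: yes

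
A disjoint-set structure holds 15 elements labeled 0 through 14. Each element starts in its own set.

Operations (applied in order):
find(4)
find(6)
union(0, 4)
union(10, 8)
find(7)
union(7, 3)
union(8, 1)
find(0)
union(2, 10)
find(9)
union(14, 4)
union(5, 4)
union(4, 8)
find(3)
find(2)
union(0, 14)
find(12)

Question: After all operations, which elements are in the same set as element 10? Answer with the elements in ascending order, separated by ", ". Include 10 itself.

Answer: 0, 1, 2, 4, 5, 8, 10, 14

Derivation:
Step 1: find(4) -> no change; set of 4 is {4}
Step 2: find(6) -> no change; set of 6 is {6}
Step 3: union(0, 4) -> merged; set of 0 now {0, 4}
Step 4: union(10, 8) -> merged; set of 10 now {8, 10}
Step 5: find(7) -> no change; set of 7 is {7}
Step 6: union(7, 3) -> merged; set of 7 now {3, 7}
Step 7: union(8, 1) -> merged; set of 8 now {1, 8, 10}
Step 8: find(0) -> no change; set of 0 is {0, 4}
Step 9: union(2, 10) -> merged; set of 2 now {1, 2, 8, 10}
Step 10: find(9) -> no change; set of 9 is {9}
Step 11: union(14, 4) -> merged; set of 14 now {0, 4, 14}
Step 12: union(5, 4) -> merged; set of 5 now {0, 4, 5, 14}
Step 13: union(4, 8) -> merged; set of 4 now {0, 1, 2, 4, 5, 8, 10, 14}
Step 14: find(3) -> no change; set of 3 is {3, 7}
Step 15: find(2) -> no change; set of 2 is {0, 1, 2, 4, 5, 8, 10, 14}
Step 16: union(0, 14) -> already same set; set of 0 now {0, 1, 2, 4, 5, 8, 10, 14}
Step 17: find(12) -> no change; set of 12 is {12}
Component of 10: {0, 1, 2, 4, 5, 8, 10, 14}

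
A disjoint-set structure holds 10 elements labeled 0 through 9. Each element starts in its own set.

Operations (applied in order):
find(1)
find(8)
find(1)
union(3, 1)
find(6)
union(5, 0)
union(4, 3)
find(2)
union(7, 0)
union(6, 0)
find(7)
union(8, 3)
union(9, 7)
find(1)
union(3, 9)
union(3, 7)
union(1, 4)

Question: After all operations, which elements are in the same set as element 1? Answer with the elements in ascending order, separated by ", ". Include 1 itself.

Step 1: find(1) -> no change; set of 1 is {1}
Step 2: find(8) -> no change; set of 8 is {8}
Step 3: find(1) -> no change; set of 1 is {1}
Step 4: union(3, 1) -> merged; set of 3 now {1, 3}
Step 5: find(6) -> no change; set of 6 is {6}
Step 6: union(5, 0) -> merged; set of 5 now {0, 5}
Step 7: union(4, 3) -> merged; set of 4 now {1, 3, 4}
Step 8: find(2) -> no change; set of 2 is {2}
Step 9: union(7, 0) -> merged; set of 7 now {0, 5, 7}
Step 10: union(6, 0) -> merged; set of 6 now {0, 5, 6, 7}
Step 11: find(7) -> no change; set of 7 is {0, 5, 6, 7}
Step 12: union(8, 3) -> merged; set of 8 now {1, 3, 4, 8}
Step 13: union(9, 7) -> merged; set of 9 now {0, 5, 6, 7, 9}
Step 14: find(1) -> no change; set of 1 is {1, 3, 4, 8}
Step 15: union(3, 9) -> merged; set of 3 now {0, 1, 3, 4, 5, 6, 7, 8, 9}
Step 16: union(3, 7) -> already same set; set of 3 now {0, 1, 3, 4, 5, 6, 7, 8, 9}
Step 17: union(1, 4) -> already same set; set of 1 now {0, 1, 3, 4, 5, 6, 7, 8, 9}
Component of 1: {0, 1, 3, 4, 5, 6, 7, 8, 9}

Answer: 0, 1, 3, 4, 5, 6, 7, 8, 9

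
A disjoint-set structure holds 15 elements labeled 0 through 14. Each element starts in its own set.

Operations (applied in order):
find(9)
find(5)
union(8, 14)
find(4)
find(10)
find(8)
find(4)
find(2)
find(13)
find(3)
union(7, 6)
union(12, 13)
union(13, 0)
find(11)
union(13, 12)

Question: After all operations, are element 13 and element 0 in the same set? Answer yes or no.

Answer: yes

Derivation:
Step 1: find(9) -> no change; set of 9 is {9}
Step 2: find(5) -> no change; set of 5 is {5}
Step 3: union(8, 14) -> merged; set of 8 now {8, 14}
Step 4: find(4) -> no change; set of 4 is {4}
Step 5: find(10) -> no change; set of 10 is {10}
Step 6: find(8) -> no change; set of 8 is {8, 14}
Step 7: find(4) -> no change; set of 4 is {4}
Step 8: find(2) -> no change; set of 2 is {2}
Step 9: find(13) -> no change; set of 13 is {13}
Step 10: find(3) -> no change; set of 3 is {3}
Step 11: union(7, 6) -> merged; set of 7 now {6, 7}
Step 12: union(12, 13) -> merged; set of 12 now {12, 13}
Step 13: union(13, 0) -> merged; set of 13 now {0, 12, 13}
Step 14: find(11) -> no change; set of 11 is {11}
Step 15: union(13, 12) -> already same set; set of 13 now {0, 12, 13}
Set of 13: {0, 12, 13}; 0 is a member.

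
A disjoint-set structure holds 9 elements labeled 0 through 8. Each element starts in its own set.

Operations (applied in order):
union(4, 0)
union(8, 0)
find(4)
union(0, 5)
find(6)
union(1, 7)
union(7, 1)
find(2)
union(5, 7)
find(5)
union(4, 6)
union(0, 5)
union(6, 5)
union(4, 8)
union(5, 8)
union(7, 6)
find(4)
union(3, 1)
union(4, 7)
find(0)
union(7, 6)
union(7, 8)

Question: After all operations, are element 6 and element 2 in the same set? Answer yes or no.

Step 1: union(4, 0) -> merged; set of 4 now {0, 4}
Step 2: union(8, 0) -> merged; set of 8 now {0, 4, 8}
Step 3: find(4) -> no change; set of 4 is {0, 4, 8}
Step 4: union(0, 5) -> merged; set of 0 now {0, 4, 5, 8}
Step 5: find(6) -> no change; set of 6 is {6}
Step 6: union(1, 7) -> merged; set of 1 now {1, 7}
Step 7: union(7, 1) -> already same set; set of 7 now {1, 7}
Step 8: find(2) -> no change; set of 2 is {2}
Step 9: union(5, 7) -> merged; set of 5 now {0, 1, 4, 5, 7, 8}
Step 10: find(5) -> no change; set of 5 is {0, 1, 4, 5, 7, 8}
Step 11: union(4, 6) -> merged; set of 4 now {0, 1, 4, 5, 6, 7, 8}
Step 12: union(0, 5) -> already same set; set of 0 now {0, 1, 4, 5, 6, 7, 8}
Step 13: union(6, 5) -> already same set; set of 6 now {0, 1, 4, 5, 6, 7, 8}
Step 14: union(4, 8) -> already same set; set of 4 now {0, 1, 4, 5, 6, 7, 8}
Step 15: union(5, 8) -> already same set; set of 5 now {0, 1, 4, 5, 6, 7, 8}
Step 16: union(7, 6) -> already same set; set of 7 now {0, 1, 4, 5, 6, 7, 8}
Step 17: find(4) -> no change; set of 4 is {0, 1, 4, 5, 6, 7, 8}
Step 18: union(3, 1) -> merged; set of 3 now {0, 1, 3, 4, 5, 6, 7, 8}
Step 19: union(4, 7) -> already same set; set of 4 now {0, 1, 3, 4, 5, 6, 7, 8}
Step 20: find(0) -> no change; set of 0 is {0, 1, 3, 4, 5, 6, 7, 8}
Step 21: union(7, 6) -> already same set; set of 7 now {0, 1, 3, 4, 5, 6, 7, 8}
Step 22: union(7, 8) -> already same set; set of 7 now {0, 1, 3, 4, 5, 6, 7, 8}
Set of 6: {0, 1, 3, 4, 5, 6, 7, 8}; 2 is not a member.

Answer: no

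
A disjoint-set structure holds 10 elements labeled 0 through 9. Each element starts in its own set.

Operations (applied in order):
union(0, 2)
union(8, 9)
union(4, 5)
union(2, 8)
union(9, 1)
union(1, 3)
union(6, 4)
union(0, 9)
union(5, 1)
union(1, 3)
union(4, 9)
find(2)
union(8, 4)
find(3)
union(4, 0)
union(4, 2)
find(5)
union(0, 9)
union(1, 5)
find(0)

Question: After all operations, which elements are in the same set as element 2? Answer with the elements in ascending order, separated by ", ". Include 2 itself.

Answer: 0, 1, 2, 3, 4, 5, 6, 8, 9

Derivation:
Step 1: union(0, 2) -> merged; set of 0 now {0, 2}
Step 2: union(8, 9) -> merged; set of 8 now {8, 9}
Step 3: union(4, 5) -> merged; set of 4 now {4, 5}
Step 4: union(2, 8) -> merged; set of 2 now {0, 2, 8, 9}
Step 5: union(9, 1) -> merged; set of 9 now {0, 1, 2, 8, 9}
Step 6: union(1, 3) -> merged; set of 1 now {0, 1, 2, 3, 8, 9}
Step 7: union(6, 4) -> merged; set of 6 now {4, 5, 6}
Step 8: union(0, 9) -> already same set; set of 0 now {0, 1, 2, 3, 8, 9}
Step 9: union(5, 1) -> merged; set of 5 now {0, 1, 2, 3, 4, 5, 6, 8, 9}
Step 10: union(1, 3) -> already same set; set of 1 now {0, 1, 2, 3, 4, 5, 6, 8, 9}
Step 11: union(4, 9) -> already same set; set of 4 now {0, 1, 2, 3, 4, 5, 6, 8, 9}
Step 12: find(2) -> no change; set of 2 is {0, 1, 2, 3, 4, 5, 6, 8, 9}
Step 13: union(8, 4) -> already same set; set of 8 now {0, 1, 2, 3, 4, 5, 6, 8, 9}
Step 14: find(3) -> no change; set of 3 is {0, 1, 2, 3, 4, 5, 6, 8, 9}
Step 15: union(4, 0) -> already same set; set of 4 now {0, 1, 2, 3, 4, 5, 6, 8, 9}
Step 16: union(4, 2) -> already same set; set of 4 now {0, 1, 2, 3, 4, 5, 6, 8, 9}
Step 17: find(5) -> no change; set of 5 is {0, 1, 2, 3, 4, 5, 6, 8, 9}
Step 18: union(0, 9) -> already same set; set of 0 now {0, 1, 2, 3, 4, 5, 6, 8, 9}
Step 19: union(1, 5) -> already same set; set of 1 now {0, 1, 2, 3, 4, 5, 6, 8, 9}
Step 20: find(0) -> no change; set of 0 is {0, 1, 2, 3, 4, 5, 6, 8, 9}
Component of 2: {0, 1, 2, 3, 4, 5, 6, 8, 9}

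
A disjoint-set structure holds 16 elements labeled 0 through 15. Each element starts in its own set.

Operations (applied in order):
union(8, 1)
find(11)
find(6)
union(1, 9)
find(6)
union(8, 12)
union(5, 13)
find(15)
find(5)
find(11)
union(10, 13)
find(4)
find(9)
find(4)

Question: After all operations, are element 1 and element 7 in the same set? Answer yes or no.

Step 1: union(8, 1) -> merged; set of 8 now {1, 8}
Step 2: find(11) -> no change; set of 11 is {11}
Step 3: find(6) -> no change; set of 6 is {6}
Step 4: union(1, 9) -> merged; set of 1 now {1, 8, 9}
Step 5: find(6) -> no change; set of 6 is {6}
Step 6: union(8, 12) -> merged; set of 8 now {1, 8, 9, 12}
Step 7: union(5, 13) -> merged; set of 5 now {5, 13}
Step 8: find(15) -> no change; set of 15 is {15}
Step 9: find(5) -> no change; set of 5 is {5, 13}
Step 10: find(11) -> no change; set of 11 is {11}
Step 11: union(10, 13) -> merged; set of 10 now {5, 10, 13}
Step 12: find(4) -> no change; set of 4 is {4}
Step 13: find(9) -> no change; set of 9 is {1, 8, 9, 12}
Step 14: find(4) -> no change; set of 4 is {4}
Set of 1: {1, 8, 9, 12}; 7 is not a member.

Answer: no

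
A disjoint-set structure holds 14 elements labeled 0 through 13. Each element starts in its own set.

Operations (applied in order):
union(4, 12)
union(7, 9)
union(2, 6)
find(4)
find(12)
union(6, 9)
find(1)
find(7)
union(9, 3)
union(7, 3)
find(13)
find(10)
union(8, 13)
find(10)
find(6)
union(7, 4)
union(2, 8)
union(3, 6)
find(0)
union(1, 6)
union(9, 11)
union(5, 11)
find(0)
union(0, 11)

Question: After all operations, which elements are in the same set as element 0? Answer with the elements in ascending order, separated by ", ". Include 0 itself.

Answer: 0, 1, 2, 3, 4, 5, 6, 7, 8, 9, 11, 12, 13

Derivation:
Step 1: union(4, 12) -> merged; set of 4 now {4, 12}
Step 2: union(7, 9) -> merged; set of 7 now {7, 9}
Step 3: union(2, 6) -> merged; set of 2 now {2, 6}
Step 4: find(4) -> no change; set of 4 is {4, 12}
Step 5: find(12) -> no change; set of 12 is {4, 12}
Step 6: union(6, 9) -> merged; set of 6 now {2, 6, 7, 9}
Step 7: find(1) -> no change; set of 1 is {1}
Step 8: find(7) -> no change; set of 7 is {2, 6, 7, 9}
Step 9: union(9, 3) -> merged; set of 9 now {2, 3, 6, 7, 9}
Step 10: union(7, 3) -> already same set; set of 7 now {2, 3, 6, 7, 9}
Step 11: find(13) -> no change; set of 13 is {13}
Step 12: find(10) -> no change; set of 10 is {10}
Step 13: union(8, 13) -> merged; set of 8 now {8, 13}
Step 14: find(10) -> no change; set of 10 is {10}
Step 15: find(6) -> no change; set of 6 is {2, 3, 6, 7, 9}
Step 16: union(7, 4) -> merged; set of 7 now {2, 3, 4, 6, 7, 9, 12}
Step 17: union(2, 8) -> merged; set of 2 now {2, 3, 4, 6, 7, 8, 9, 12, 13}
Step 18: union(3, 6) -> already same set; set of 3 now {2, 3, 4, 6, 7, 8, 9, 12, 13}
Step 19: find(0) -> no change; set of 0 is {0}
Step 20: union(1, 6) -> merged; set of 1 now {1, 2, 3, 4, 6, 7, 8, 9, 12, 13}
Step 21: union(9, 11) -> merged; set of 9 now {1, 2, 3, 4, 6, 7, 8, 9, 11, 12, 13}
Step 22: union(5, 11) -> merged; set of 5 now {1, 2, 3, 4, 5, 6, 7, 8, 9, 11, 12, 13}
Step 23: find(0) -> no change; set of 0 is {0}
Step 24: union(0, 11) -> merged; set of 0 now {0, 1, 2, 3, 4, 5, 6, 7, 8, 9, 11, 12, 13}
Component of 0: {0, 1, 2, 3, 4, 5, 6, 7, 8, 9, 11, 12, 13}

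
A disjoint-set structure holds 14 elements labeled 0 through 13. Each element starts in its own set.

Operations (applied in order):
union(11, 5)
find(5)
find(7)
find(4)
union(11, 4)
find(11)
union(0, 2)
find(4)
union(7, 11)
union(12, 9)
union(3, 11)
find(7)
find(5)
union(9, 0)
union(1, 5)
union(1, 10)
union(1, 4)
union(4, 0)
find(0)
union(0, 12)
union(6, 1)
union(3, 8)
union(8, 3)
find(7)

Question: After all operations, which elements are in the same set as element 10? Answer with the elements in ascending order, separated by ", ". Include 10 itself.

Answer: 0, 1, 2, 3, 4, 5, 6, 7, 8, 9, 10, 11, 12

Derivation:
Step 1: union(11, 5) -> merged; set of 11 now {5, 11}
Step 2: find(5) -> no change; set of 5 is {5, 11}
Step 3: find(7) -> no change; set of 7 is {7}
Step 4: find(4) -> no change; set of 4 is {4}
Step 5: union(11, 4) -> merged; set of 11 now {4, 5, 11}
Step 6: find(11) -> no change; set of 11 is {4, 5, 11}
Step 7: union(0, 2) -> merged; set of 0 now {0, 2}
Step 8: find(4) -> no change; set of 4 is {4, 5, 11}
Step 9: union(7, 11) -> merged; set of 7 now {4, 5, 7, 11}
Step 10: union(12, 9) -> merged; set of 12 now {9, 12}
Step 11: union(3, 11) -> merged; set of 3 now {3, 4, 5, 7, 11}
Step 12: find(7) -> no change; set of 7 is {3, 4, 5, 7, 11}
Step 13: find(5) -> no change; set of 5 is {3, 4, 5, 7, 11}
Step 14: union(9, 0) -> merged; set of 9 now {0, 2, 9, 12}
Step 15: union(1, 5) -> merged; set of 1 now {1, 3, 4, 5, 7, 11}
Step 16: union(1, 10) -> merged; set of 1 now {1, 3, 4, 5, 7, 10, 11}
Step 17: union(1, 4) -> already same set; set of 1 now {1, 3, 4, 5, 7, 10, 11}
Step 18: union(4, 0) -> merged; set of 4 now {0, 1, 2, 3, 4, 5, 7, 9, 10, 11, 12}
Step 19: find(0) -> no change; set of 0 is {0, 1, 2, 3, 4, 5, 7, 9, 10, 11, 12}
Step 20: union(0, 12) -> already same set; set of 0 now {0, 1, 2, 3, 4, 5, 7, 9, 10, 11, 12}
Step 21: union(6, 1) -> merged; set of 6 now {0, 1, 2, 3, 4, 5, 6, 7, 9, 10, 11, 12}
Step 22: union(3, 8) -> merged; set of 3 now {0, 1, 2, 3, 4, 5, 6, 7, 8, 9, 10, 11, 12}
Step 23: union(8, 3) -> already same set; set of 8 now {0, 1, 2, 3, 4, 5, 6, 7, 8, 9, 10, 11, 12}
Step 24: find(7) -> no change; set of 7 is {0, 1, 2, 3, 4, 5, 6, 7, 8, 9, 10, 11, 12}
Component of 10: {0, 1, 2, 3, 4, 5, 6, 7, 8, 9, 10, 11, 12}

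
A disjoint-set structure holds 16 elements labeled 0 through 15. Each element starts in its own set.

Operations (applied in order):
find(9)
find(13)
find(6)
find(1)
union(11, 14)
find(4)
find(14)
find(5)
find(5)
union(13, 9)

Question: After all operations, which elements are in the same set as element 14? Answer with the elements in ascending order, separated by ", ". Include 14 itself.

Step 1: find(9) -> no change; set of 9 is {9}
Step 2: find(13) -> no change; set of 13 is {13}
Step 3: find(6) -> no change; set of 6 is {6}
Step 4: find(1) -> no change; set of 1 is {1}
Step 5: union(11, 14) -> merged; set of 11 now {11, 14}
Step 6: find(4) -> no change; set of 4 is {4}
Step 7: find(14) -> no change; set of 14 is {11, 14}
Step 8: find(5) -> no change; set of 5 is {5}
Step 9: find(5) -> no change; set of 5 is {5}
Step 10: union(13, 9) -> merged; set of 13 now {9, 13}
Component of 14: {11, 14}

Answer: 11, 14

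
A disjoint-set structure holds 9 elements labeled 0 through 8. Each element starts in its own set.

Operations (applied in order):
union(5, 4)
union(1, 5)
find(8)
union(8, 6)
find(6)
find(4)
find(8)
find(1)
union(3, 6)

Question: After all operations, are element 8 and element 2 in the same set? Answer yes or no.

Step 1: union(5, 4) -> merged; set of 5 now {4, 5}
Step 2: union(1, 5) -> merged; set of 1 now {1, 4, 5}
Step 3: find(8) -> no change; set of 8 is {8}
Step 4: union(8, 6) -> merged; set of 8 now {6, 8}
Step 5: find(6) -> no change; set of 6 is {6, 8}
Step 6: find(4) -> no change; set of 4 is {1, 4, 5}
Step 7: find(8) -> no change; set of 8 is {6, 8}
Step 8: find(1) -> no change; set of 1 is {1, 4, 5}
Step 9: union(3, 6) -> merged; set of 3 now {3, 6, 8}
Set of 8: {3, 6, 8}; 2 is not a member.

Answer: no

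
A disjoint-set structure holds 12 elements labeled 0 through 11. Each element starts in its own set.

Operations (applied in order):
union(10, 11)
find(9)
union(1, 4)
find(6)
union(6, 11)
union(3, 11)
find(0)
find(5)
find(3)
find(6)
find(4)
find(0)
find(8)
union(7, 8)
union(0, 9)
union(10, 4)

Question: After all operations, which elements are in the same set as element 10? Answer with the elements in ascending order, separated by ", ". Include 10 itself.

Step 1: union(10, 11) -> merged; set of 10 now {10, 11}
Step 2: find(9) -> no change; set of 9 is {9}
Step 3: union(1, 4) -> merged; set of 1 now {1, 4}
Step 4: find(6) -> no change; set of 6 is {6}
Step 5: union(6, 11) -> merged; set of 6 now {6, 10, 11}
Step 6: union(3, 11) -> merged; set of 3 now {3, 6, 10, 11}
Step 7: find(0) -> no change; set of 0 is {0}
Step 8: find(5) -> no change; set of 5 is {5}
Step 9: find(3) -> no change; set of 3 is {3, 6, 10, 11}
Step 10: find(6) -> no change; set of 6 is {3, 6, 10, 11}
Step 11: find(4) -> no change; set of 4 is {1, 4}
Step 12: find(0) -> no change; set of 0 is {0}
Step 13: find(8) -> no change; set of 8 is {8}
Step 14: union(7, 8) -> merged; set of 7 now {7, 8}
Step 15: union(0, 9) -> merged; set of 0 now {0, 9}
Step 16: union(10, 4) -> merged; set of 10 now {1, 3, 4, 6, 10, 11}
Component of 10: {1, 3, 4, 6, 10, 11}

Answer: 1, 3, 4, 6, 10, 11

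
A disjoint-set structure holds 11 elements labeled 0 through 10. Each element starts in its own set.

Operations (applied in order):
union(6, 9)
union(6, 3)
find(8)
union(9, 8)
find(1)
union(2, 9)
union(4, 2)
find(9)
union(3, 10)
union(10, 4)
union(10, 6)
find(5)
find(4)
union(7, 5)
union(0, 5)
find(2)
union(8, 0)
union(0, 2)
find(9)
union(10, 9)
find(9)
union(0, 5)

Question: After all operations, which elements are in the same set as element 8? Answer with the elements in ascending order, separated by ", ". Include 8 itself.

Step 1: union(6, 9) -> merged; set of 6 now {6, 9}
Step 2: union(6, 3) -> merged; set of 6 now {3, 6, 9}
Step 3: find(8) -> no change; set of 8 is {8}
Step 4: union(9, 8) -> merged; set of 9 now {3, 6, 8, 9}
Step 5: find(1) -> no change; set of 1 is {1}
Step 6: union(2, 9) -> merged; set of 2 now {2, 3, 6, 8, 9}
Step 7: union(4, 2) -> merged; set of 4 now {2, 3, 4, 6, 8, 9}
Step 8: find(9) -> no change; set of 9 is {2, 3, 4, 6, 8, 9}
Step 9: union(3, 10) -> merged; set of 3 now {2, 3, 4, 6, 8, 9, 10}
Step 10: union(10, 4) -> already same set; set of 10 now {2, 3, 4, 6, 8, 9, 10}
Step 11: union(10, 6) -> already same set; set of 10 now {2, 3, 4, 6, 8, 9, 10}
Step 12: find(5) -> no change; set of 5 is {5}
Step 13: find(4) -> no change; set of 4 is {2, 3, 4, 6, 8, 9, 10}
Step 14: union(7, 5) -> merged; set of 7 now {5, 7}
Step 15: union(0, 5) -> merged; set of 0 now {0, 5, 7}
Step 16: find(2) -> no change; set of 2 is {2, 3, 4, 6, 8, 9, 10}
Step 17: union(8, 0) -> merged; set of 8 now {0, 2, 3, 4, 5, 6, 7, 8, 9, 10}
Step 18: union(0, 2) -> already same set; set of 0 now {0, 2, 3, 4, 5, 6, 7, 8, 9, 10}
Step 19: find(9) -> no change; set of 9 is {0, 2, 3, 4, 5, 6, 7, 8, 9, 10}
Step 20: union(10, 9) -> already same set; set of 10 now {0, 2, 3, 4, 5, 6, 7, 8, 9, 10}
Step 21: find(9) -> no change; set of 9 is {0, 2, 3, 4, 5, 6, 7, 8, 9, 10}
Step 22: union(0, 5) -> already same set; set of 0 now {0, 2, 3, 4, 5, 6, 7, 8, 9, 10}
Component of 8: {0, 2, 3, 4, 5, 6, 7, 8, 9, 10}

Answer: 0, 2, 3, 4, 5, 6, 7, 8, 9, 10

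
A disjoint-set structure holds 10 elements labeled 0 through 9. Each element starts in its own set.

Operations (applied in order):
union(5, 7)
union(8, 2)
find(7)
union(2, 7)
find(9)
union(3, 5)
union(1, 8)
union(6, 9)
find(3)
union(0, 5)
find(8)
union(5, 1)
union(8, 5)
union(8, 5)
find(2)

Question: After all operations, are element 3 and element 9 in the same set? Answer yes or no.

Answer: no

Derivation:
Step 1: union(5, 7) -> merged; set of 5 now {5, 7}
Step 2: union(8, 2) -> merged; set of 8 now {2, 8}
Step 3: find(7) -> no change; set of 7 is {5, 7}
Step 4: union(2, 7) -> merged; set of 2 now {2, 5, 7, 8}
Step 5: find(9) -> no change; set of 9 is {9}
Step 6: union(3, 5) -> merged; set of 3 now {2, 3, 5, 7, 8}
Step 7: union(1, 8) -> merged; set of 1 now {1, 2, 3, 5, 7, 8}
Step 8: union(6, 9) -> merged; set of 6 now {6, 9}
Step 9: find(3) -> no change; set of 3 is {1, 2, 3, 5, 7, 8}
Step 10: union(0, 5) -> merged; set of 0 now {0, 1, 2, 3, 5, 7, 8}
Step 11: find(8) -> no change; set of 8 is {0, 1, 2, 3, 5, 7, 8}
Step 12: union(5, 1) -> already same set; set of 5 now {0, 1, 2, 3, 5, 7, 8}
Step 13: union(8, 5) -> already same set; set of 8 now {0, 1, 2, 3, 5, 7, 8}
Step 14: union(8, 5) -> already same set; set of 8 now {0, 1, 2, 3, 5, 7, 8}
Step 15: find(2) -> no change; set of 2 is {0, 1, 2, 3, 5, 7, 8}
Set of 3: {0, 1, 2, 3, 5, 7, 8}; 9 is not a member.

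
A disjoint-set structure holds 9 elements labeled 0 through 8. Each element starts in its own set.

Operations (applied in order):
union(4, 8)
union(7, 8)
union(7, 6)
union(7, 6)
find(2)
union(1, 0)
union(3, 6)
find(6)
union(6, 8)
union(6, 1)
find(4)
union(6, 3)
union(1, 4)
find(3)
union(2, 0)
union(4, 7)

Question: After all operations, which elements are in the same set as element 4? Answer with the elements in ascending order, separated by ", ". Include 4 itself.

Step 1: union(4, 8) -> merged; set of 4 now {4, 8}
Step 2: union(7, 8) -> merged; set of 7 now {4, 7, 8}
Step 3: union(7, 6) -> merged; set of 7 now {4, 6, 7, 8}
Step 4: union(7, 6) -> already same set; set of 7 now {4, 6, 7, 8}
Step 5: find(2) -> no change; set of 2 is {2}
Step 6: union(1, 0) -> merged; set of 1 now {0, 1}
Step 7: union(3, 6) -> merged; set of 3 now {3, 4, 6, 7, 8}
Step 8: find(6) -> no change; set of 6 is {3, 4, 6, 7, 8}
Step 9: union(6, 8) -> already same set; set of 6 now {3, 4, 6, 7, 8}
Step 10: union(6, 1) -> merged; set of 6 now {0, 1, 3, 4, 6, 7, 8}
Step 11: find(4) -> no change; set of 4 is {0, 1, 3, 4, 6, 7, 8}
Step 12: union(6, 3) -> already same set; set of 6 now {0, 1, 3, 4, 6, 7, 8}
Step 13: union(1, 4) -> already same set; set of 1 now {0, 1, 3, 4, 6, 7, 8}
Step 14: find(3) -> no change; set of 3 is {0, 1, 3, 4, 6, 7, 8}
Step 15: union(2, 0) -> merged; set of 2 now {0, 1, 2, 3, 4, 6, 7, 8}
Step 16: union(4, 7) -> already same set; set of 4 now {0, 1, 2, 3, 4, 6, 7, 8}
Component of 4: {0, 1, 2, 3, 4, 6, 7, 8}

Answer: 0, 1, 2, 3, 4, 6, 7, 8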